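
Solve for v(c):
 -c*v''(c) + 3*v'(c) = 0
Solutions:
 v(c) = C1 + C2*c^4


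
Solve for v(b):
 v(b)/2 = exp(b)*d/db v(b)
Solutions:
 v(b) = C1*exp(-exp(-b)/2)


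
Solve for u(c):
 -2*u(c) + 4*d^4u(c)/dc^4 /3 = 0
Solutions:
 u(c) = C1*exp(-2^(3/4)*3^(1/4)*c/2) + C2*exp(2^(3/4)*3^(1/4)*c/2) + C3*sin(2^(3/4)*3^(1/4)*c/2) + C4*cos(2^(3/4)*3^(1/4)*c/2)


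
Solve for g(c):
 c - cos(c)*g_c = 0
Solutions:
 g(c) = C1 + Integral(c/cos(c), c)


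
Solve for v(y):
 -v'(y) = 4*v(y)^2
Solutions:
 v(y) = 1/(C1 + 4*y)


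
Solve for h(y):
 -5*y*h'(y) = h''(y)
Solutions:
 h(y) = C1 + C2*erf(sqrt(10)*y/2)


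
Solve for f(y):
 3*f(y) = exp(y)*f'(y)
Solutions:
 f(y) = C1*exp(-3*exp(-y))


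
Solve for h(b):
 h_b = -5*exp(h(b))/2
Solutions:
 h(b) = log(1/(C1 + 5*b)) + log(2)


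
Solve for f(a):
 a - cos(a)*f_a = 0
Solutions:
 f(a) = C1 + Integral(a/cos(a), a)


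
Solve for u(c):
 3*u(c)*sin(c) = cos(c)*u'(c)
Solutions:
 u(c) = C1/cos(c)^3


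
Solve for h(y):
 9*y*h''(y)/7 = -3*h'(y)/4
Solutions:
 h(y) = C1 + C2*y^(5/12)


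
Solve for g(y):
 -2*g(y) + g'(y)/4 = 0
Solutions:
 g(y) = C1*exp(8*y)


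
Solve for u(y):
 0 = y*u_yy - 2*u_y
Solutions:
 u(y) = C1 + C2*y^3


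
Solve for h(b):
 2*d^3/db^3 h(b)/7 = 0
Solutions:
 h(b) = C1 + C2*b + C3*b^2


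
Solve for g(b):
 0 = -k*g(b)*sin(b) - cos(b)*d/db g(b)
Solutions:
 g(b) = C1*exp(k*log(cos(b)))


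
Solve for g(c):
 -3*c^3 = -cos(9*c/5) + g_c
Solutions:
 g(c) = C1 - 3*c^4/4 + 5*sin(9*c/5)/9


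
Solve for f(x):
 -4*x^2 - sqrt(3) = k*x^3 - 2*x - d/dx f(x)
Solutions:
 f(x) = C1 + k*x^4/4 + 4*x^3/3 - x^2 + sqrt(3)*x


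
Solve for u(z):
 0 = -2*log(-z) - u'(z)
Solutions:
 u(z) = C1 - 2*z*log(-z) + 2*z


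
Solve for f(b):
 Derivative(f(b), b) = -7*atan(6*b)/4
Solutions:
 f(b) = C1 - 7*b*atan(6*b)/4 + 7*log(36*b^2 + 1)/48


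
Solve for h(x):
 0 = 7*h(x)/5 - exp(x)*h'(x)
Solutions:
 h(x) = C1*exp(-7*exp(-x)/5)


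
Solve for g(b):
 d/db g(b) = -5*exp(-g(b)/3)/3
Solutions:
 g(b) = 3*log(C1 - 5*b/9)


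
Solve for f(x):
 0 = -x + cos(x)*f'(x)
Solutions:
 f(x) = C1 + Integral(x/cos(x), x)


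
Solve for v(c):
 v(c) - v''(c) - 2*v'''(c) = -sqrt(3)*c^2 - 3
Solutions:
 v(c) = C1*exp(-c*((6*sqrt(78) + 53)^(-1/3) + 2 + (6*sqrt(78) + 53)^(1/3))/12)*sin(sqrt(3)*c*(-(6*sqrt(78) + 53)^(1/3) + (6*sqrt(78) + 53)^(-1/3))/12) + C2*exp(-c*((6*sqrt(78) + 53)^(-1/3) + 2 + (6*sqrt(78) + 53)^(1/3))/12)*cos(sqrt(3)*c*(-(6*sqrt(78) + 53)^(1/3) + (6*sqrt(78) + 53)^(-1/3))/12) + C3*exp(c*(-1 + (6*sqrt(78) + 53)^(-1/3) + (6*sqrt(78) + 53)^(1/3))/6) - sqrt(3)*c^2 - 2*sqrt(3) - 3


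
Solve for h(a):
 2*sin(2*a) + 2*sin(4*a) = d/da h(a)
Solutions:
 h(a) = C1 - cos(2*a) - cos(4*a)/2


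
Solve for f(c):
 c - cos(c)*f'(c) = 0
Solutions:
 f(c) = C1 + Integral(c/cos(c), c)


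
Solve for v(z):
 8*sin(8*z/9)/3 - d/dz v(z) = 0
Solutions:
 v(z) = C1 - 3*cos(8*z/9)


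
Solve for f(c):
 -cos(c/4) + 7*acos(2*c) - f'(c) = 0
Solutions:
 f(c) = C1 + 7*c*acos(2*c) - 7*sqrt(1 - 4*c^2)/2 - 4*sin(c/4)


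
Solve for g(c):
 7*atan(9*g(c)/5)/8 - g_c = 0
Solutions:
 Integral(1/atan(9*_y/5), (_y, g(c))) = C1 + 7*c/8


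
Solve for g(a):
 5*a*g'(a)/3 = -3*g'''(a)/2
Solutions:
 g(a) = C1 + Integral(C2*airyai(-30^(1/3)*a/3) + C3*airybi(-30^(1/3)*a/3), a)


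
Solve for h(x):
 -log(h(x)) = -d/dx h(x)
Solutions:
 li(h(x)) = C1 + x


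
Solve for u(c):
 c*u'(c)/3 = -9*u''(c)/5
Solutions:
 u(c) = C1 + C2*erf(sqrt(30)*c/18)


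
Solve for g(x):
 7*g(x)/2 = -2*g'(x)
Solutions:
 g(x) = C1*exp(-7*x/4)


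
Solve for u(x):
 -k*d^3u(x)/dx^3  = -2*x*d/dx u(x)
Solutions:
 u(x) = C1 + Integral(C2*airyai(2^(1/3)*x*(1/k)^(1/3)) + C3*airybi(2^(1/3)*x*(1/k)^(1/3)), x)


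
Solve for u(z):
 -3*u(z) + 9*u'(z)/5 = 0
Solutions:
 u(z) = C1*exp(5*z/3)


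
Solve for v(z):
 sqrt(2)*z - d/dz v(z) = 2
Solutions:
 v(z) = C1 + sqrt(2)*z^2/2 - 2*z


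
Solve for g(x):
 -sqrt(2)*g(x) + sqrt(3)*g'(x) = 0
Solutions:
 g(x) = C1*exp(sqrt(6)*x/3)


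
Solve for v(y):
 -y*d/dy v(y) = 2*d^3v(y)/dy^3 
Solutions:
 v(y) = C1 + Integral(C2*airyai(-2^(2/3)*y/2) + C3*airybi(-2^(2/3)*y/2), y)


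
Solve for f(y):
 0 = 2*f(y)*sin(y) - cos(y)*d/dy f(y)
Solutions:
 f(y) = C1/cos(y)^2


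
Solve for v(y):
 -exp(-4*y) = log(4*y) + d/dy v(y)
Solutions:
 v(y) = C1 - y*log(y) + y*(1 - 2*log(2)) + exp(-4*y)/4


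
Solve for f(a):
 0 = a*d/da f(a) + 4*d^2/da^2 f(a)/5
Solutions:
 f(a) = C1 + C2*erf(sqrt(10)*a/4)


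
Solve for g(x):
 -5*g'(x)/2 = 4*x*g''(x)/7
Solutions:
 g(x) = C1 + C2/x^(27/8)


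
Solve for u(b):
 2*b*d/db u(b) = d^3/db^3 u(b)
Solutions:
 u(b) = C1 + Integral(C2*airyai(2^(1/3)*b) + C3*airybi(2^(1/3)*b), b)


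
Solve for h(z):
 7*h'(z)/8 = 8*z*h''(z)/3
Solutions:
 h(z) = C1 + C2*z^(85/64)


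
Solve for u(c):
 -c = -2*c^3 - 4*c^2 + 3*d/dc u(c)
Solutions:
 u(c) = C1 + c^4/6 + 4*c^3/9 - c^2/6


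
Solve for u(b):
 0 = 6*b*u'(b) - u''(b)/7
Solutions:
 u(b) = C1 + C2*erfi(sqrt(21)*b)


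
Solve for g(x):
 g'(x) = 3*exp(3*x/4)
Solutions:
 g(x) = C1 + 4*exp(3*x/4)


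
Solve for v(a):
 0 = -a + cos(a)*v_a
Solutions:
 v(a) = C1 + Integral(a/cos(a), a)


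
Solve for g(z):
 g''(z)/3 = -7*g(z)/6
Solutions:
 g(z) = C1*sin(sqrt(14)*z/2) + C2*cos(sqrt(14)*z/2)


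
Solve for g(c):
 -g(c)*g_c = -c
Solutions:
 g(c) = -sqrt(C1 + c^2)
 g(c) = sqrt(C1 + c^2)


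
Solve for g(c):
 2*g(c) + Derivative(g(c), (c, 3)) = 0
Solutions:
 g(c) = C3*exp(-2^(1/3)*c) + (C1*sin(2^(1/3)*sqrt(3)*c/2) + C2*cos(2^(1/3)*sqrt(3)*c/2))*exp(2^(1/3)*c/2)


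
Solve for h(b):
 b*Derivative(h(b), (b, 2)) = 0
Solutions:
 h(b) = C1 + C2*b


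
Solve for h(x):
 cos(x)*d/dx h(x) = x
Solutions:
 h(x) = C1 + Integral(x/cos(x), x)


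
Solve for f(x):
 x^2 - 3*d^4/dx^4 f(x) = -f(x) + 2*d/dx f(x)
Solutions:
 f(x) = C1*exp(x*(-2^(2/3) + 2^(1/3) + 2)/6)*sin(2^(1/3)*sqrt(3)*x*(1 + 2^(1/3))/6) + C2*exp(x*(-2^(2/3) + 2^(1/3) + 2)/6)*cos(2^(1/3)*sqrt(3)*x*(1 + 2^(1/3))/6) + C3*exp(-x) + C4*exp(x*(-2^(1/3) + 1 + 2^(2/3))/3) - x^2 - 4*x - 8


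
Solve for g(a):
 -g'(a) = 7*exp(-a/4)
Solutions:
 g(a) = C1 + 28*exp(-a/4)


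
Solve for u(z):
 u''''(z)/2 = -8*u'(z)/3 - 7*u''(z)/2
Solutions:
 u(z) = C1 + C2*exp(-3^(1/3)*z*(-(24 + sqrt(1605))^(1/3) + 7*3^(1/3)/(24 + sqrt(1605))^(1/3))/6)*sin(3^(1/6)*z*(21/(24 + sqrt(1605))^(1/3) + 3^(2/3)*(24 + sqrt(1605))^(1/3))/6) + C3*exp(-3^(1/3)*z*(-(24 + sqrt(1605))^(1/3) + 7*3^(1/3)/(24 + sqrt(1605))^(1/3))/6)*cos(3^(1/6)*z*(21/(24 + sqrt(1605))^(1/3) + 3^(2/3)*(24 + sqrt(1605))^(1/3))/6) + C4*exp(3^(1/3)*z*(-(24 + sqrt(1605))^(1/3) + 7*3^(1/3)/(24 + sqrt(1605))^(1/3))/3)


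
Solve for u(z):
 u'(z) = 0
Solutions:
 u(z) = C1


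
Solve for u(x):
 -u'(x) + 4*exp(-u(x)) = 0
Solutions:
 u(x) = log(C1 + 4*x)


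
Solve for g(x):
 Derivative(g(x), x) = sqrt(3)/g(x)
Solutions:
 g(x) = -sqrt(C1 + 2*sqrt(3)*x)
 g(x) = sqrt(C1 + 2*sqrt(3)*x)


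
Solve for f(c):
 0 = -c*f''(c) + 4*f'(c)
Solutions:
 f(c) = C1 + C2*c^5


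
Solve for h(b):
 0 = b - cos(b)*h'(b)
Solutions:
 h(b) = C1 + Integral(b/cos(b), b)


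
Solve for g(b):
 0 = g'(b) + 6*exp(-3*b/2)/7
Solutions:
 g(b) = C1 + 4*exp(-3*b/2)/7


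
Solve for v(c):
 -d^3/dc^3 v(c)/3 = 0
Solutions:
 v(c) = C1 + C2*c + C3*c^2


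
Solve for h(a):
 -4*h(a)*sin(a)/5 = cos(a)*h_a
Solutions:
 h(a) = C1*cos(a)^(4/5)


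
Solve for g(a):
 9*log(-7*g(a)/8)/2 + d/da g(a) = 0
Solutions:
 2*Integral(1/(log(-_y) - 3*log(2) + log(7)), (_y, g(a)))/9 = C1 - a


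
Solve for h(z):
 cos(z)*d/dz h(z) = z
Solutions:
 h(z) = C1 + Integral(z/cos(z), z)


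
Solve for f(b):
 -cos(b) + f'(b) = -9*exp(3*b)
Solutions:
 f(b) = C1 - 3*exp(3*b) + sin(b)


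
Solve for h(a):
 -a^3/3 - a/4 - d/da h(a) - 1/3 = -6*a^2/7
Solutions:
 h(a) = C1 - a^4/12 + 2*a^3/7 - a^2/8 - a/3


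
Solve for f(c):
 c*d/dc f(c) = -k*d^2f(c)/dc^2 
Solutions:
 f(c) = C1 + C2*sqrt(k)*erf(sqrt(2)*c*sqrt(1/k)/2)


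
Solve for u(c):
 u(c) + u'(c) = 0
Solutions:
 u(c) = C1*exp(-c)


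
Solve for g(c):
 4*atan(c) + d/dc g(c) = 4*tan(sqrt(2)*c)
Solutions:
 g(c) = C1 - 4*c*atan(c) + 2*log(c^2 + 1) - 2*sqrt(2)*log(cos(sqrt(2)*c))


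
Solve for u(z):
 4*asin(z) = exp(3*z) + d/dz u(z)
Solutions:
 u(z) = C1 + 4*z*asin(z) + 4*sqrt(1 - z^2) - exp(3*z)/3


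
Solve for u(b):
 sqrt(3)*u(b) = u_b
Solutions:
 u(b) = C1*exp(sqrt(3)*b)


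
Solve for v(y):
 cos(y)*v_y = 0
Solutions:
 v(y) = C1


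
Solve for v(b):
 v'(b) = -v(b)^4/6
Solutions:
 v(b) = 2^(1/3)*(1/(C1 + b))^(1/3)
 v(b) = 2^(1/3)*(-1 - sqrt(3)*I)*(1/(C1 + b))^(1/3)/2
 v(b) = 2^(1/3)*(-1 + sqrt(3)*I)*(1/(C1 + b))^(1/3)/2


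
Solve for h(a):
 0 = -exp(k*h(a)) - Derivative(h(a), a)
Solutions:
 h(a) = Piecewise((log(1/(C1*k + a*k))/k, Ne(k, 0)), (nan, True))
 h(a) = Piecewise((C1 - a, Eq(k, 0)), (nan, True))


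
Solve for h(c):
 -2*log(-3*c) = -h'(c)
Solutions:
 h(c) = C1 + 2*c*log(-c) + 2*c*(-1 + log(3))


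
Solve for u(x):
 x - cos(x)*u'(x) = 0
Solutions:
 u(x) = C1 + Integral(x/cos(x), x)


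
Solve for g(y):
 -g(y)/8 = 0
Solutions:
 g(y) = 0


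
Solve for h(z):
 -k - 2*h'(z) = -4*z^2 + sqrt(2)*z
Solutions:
 h(z) = C1 - k*z/2 + 2*z^3/3 - sqrt(2)*z^2/4


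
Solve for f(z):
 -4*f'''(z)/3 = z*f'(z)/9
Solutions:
 f(z) = C1 + Integral(C2*airyai(-18^(1/3)*z/6) + C3*airybi(-18^(1/3)*z/6), z)


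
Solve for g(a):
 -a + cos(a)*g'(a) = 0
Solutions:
 g(a) = C1 + Integral(a/cos(a), a)


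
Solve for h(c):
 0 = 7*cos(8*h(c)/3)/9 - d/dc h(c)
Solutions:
 -7*c/9 - 3*log(sin(8*h(c)/3) - 1)/16 + 3*log(sin(8*h(c)/3) + 1)/16 = C1


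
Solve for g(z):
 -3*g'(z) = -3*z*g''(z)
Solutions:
 g(z) = C1 + C2*z^2


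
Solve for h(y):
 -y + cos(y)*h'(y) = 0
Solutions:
 h(y) = C1 + Integral(y/cos(y), y)


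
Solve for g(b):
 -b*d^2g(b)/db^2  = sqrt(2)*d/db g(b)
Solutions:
 g(b) = C1 + C2*b^(1 - sqrt(2))


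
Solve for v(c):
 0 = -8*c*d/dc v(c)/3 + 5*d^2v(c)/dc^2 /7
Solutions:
 v(c) = C1 + C2*erfi(2*sqrt(105)*c/15)


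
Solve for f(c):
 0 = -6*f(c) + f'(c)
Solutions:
 f(c) = C1*exp(6*c)


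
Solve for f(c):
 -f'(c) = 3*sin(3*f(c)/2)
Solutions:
 f(c) = -2*acos((-C1 - exp(9*c))/(C1 - exp(9*c)))/3 + 4*pi/3
 f(c) = 2*acos((-C1 - exp(9*c))/(C1 - exp(9*c)))/3


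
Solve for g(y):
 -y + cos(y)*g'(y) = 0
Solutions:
 g(y) = C1 + Integral(y/cos(y), y)


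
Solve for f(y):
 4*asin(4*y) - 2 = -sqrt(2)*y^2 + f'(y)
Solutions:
 f(y) = C1 + sqrt(2)*y^3/3 + 4*y*asin(4*y) - 2*y + sqrt(1 - 16*y^2)


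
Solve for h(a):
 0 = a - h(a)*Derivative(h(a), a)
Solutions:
 h(a) = -sqrt(C1 + a^2)
 h(a) = sqrt(C1 + a^2)


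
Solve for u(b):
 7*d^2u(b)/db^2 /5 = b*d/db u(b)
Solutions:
 u(b) = C1 + C2*erfi(sqrt(70)*b/14)


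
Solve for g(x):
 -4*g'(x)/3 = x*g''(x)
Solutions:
 g(x) = C1 + C2/x^(1/3)


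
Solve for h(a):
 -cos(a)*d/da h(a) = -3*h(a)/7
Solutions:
 h(a) = C1*(sin(a) + 1)^(3/14)/(sin(a) - 1)^(3/14)


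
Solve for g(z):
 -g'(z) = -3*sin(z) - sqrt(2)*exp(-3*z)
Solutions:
 g(z) = C1 - 3*cos(z) - sqrt(2)*exp(-3*z)/3


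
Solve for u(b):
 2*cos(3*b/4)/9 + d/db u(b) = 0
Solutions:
 u(b) = C1 - 8*sin(3*b/4)/27


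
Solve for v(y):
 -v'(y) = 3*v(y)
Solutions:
 v(y) = C1*exp(-3*y)


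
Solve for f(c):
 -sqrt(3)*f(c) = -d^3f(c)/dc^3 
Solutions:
 f(c) = C3*exp(3^(1/6)*c) + (C1*sin(3^(2/3)*c/2) + C2*cos(3^(2/3)*c/2))*exp(-3^(1/6)*c/2)


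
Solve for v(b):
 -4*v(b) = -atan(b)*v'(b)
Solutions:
 v(b) = C1*exp(4*Integral(1/atan(b), b))


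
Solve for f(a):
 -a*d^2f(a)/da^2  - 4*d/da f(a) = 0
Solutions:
 f(a) = C1 + C2/a^3


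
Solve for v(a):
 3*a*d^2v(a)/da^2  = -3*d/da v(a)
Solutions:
 v(a) = C1 + C2*log(a)


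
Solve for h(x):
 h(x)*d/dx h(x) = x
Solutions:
 h(x) = -sqrt(C1 + x^2)
 h(x) = sqrt(C1 + x^2)


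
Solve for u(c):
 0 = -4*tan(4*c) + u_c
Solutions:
 u(c) = C1 - log(cos(4*c))


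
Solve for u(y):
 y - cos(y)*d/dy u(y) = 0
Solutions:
 u(y) = C1 + Integral(y/cos(y), y)


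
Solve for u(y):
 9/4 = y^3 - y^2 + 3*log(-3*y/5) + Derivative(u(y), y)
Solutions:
 u(y) = C1 - y^4/4 + y^3/3 - 3*y*log(-y) + y*(-3*log(3) + 3*log(5) + 21/4)


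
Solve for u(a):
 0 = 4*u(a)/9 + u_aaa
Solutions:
 u(a) = C3*exp(-2^(2/3)*3^(1/3)*a/3) + (C1*sin(2^(2/3)*3^(5/6)*a/6) + C2*cos(2^(2/3)*3^(5/6)*a/6))*exp(2^(2/3)*3^(1/3)*a/6)


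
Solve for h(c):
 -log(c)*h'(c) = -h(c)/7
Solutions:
 h(c) = C1*exp(li(c)/7)


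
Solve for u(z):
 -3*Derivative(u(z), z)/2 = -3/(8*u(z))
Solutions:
 u(z) = -sqrt(C1 + 2*z)/2
 u(z) = sqrt(C1 + 2*z)/2


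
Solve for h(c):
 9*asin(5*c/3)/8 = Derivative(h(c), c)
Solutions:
 h(c) = C1 + 9*c*asin(5*c/3)/8 + 9*sqrt(9 - 25*c^2)/40


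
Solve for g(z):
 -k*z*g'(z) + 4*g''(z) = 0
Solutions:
 g(z) = Piecewise((-sqrt(2)*sqrt(pi)*C1*erf(sqrt(2)*z*sqrt(-k)/4)/sqrt(-k) - C2, (k > 0) | (k < 0)), (-C1*z - C2, True))


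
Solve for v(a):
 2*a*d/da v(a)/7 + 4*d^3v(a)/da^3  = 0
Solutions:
 v(a) = C1 + Integral(C2*airyai(-14^(2/3)*a/14) + C3*airybi(-14^(2/3)*a/14), a)


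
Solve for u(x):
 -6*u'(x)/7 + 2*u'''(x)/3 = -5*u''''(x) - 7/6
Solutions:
 u(x) = C1 + C2*exp(-x*(28*7^(1/3)/(135*sqrt(163689) + 54619)^(1/3) + 28 + 7^(2/3)*(135*sqrt(163689) + 54619)^(1/3))/630)*sin(sqrt(3)*7^(1/3)*x*(-7^(1/3)*(135*sqrt(163689) + 54619)^(1/3) + 28/(135*sqrt(163689) + 54619)^(1/3))/630) + C3*exp(-x*(28*7^(1/3)/(135*sqrt(163689) + 54619)^(1/3) + 28 + 7^(2/3)*(135*sqrt(163689) + 54619)^(1/3))/630)*cos(sqrt(3)*7^(1/3)*x*(-7^(1/3)*(135*sqrt(163689) + 54619)^(1/3) + 28/(135*sqrt(163689) + 54619)^(1/3))/630) + C4*exp(x*(-14 + 28*7^(1/3)/(135*sqrt(163689) + 54619)^(1/3) + 7^(2/3)*(135*sqrt(163689) + 54619)^(1/3))/315) + 49*x/36


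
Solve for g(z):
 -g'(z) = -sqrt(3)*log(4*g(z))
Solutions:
 -sqrt(3)*Integral(1/(log(_y) + 2*log(2)), (_y, g(z)))/3 = C1 - z


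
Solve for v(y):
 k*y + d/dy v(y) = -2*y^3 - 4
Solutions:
 v(y) = C1 - k*y^2/2 - y^4/2 - 4*y


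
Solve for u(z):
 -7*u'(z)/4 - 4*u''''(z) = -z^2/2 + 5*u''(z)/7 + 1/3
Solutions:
 u(z) = C1 + C2*exp(-42^(1/3)*z*(-(3087 + sqrt(9571569))^(1/3) + 10*42^(1/3)/(3087 + sqrt(9571569))^(1/3))/168)*sin(14^(1/3)*3^(1/6)*z*(30*14^(1/3)/(3087 + sqrt(9571569))^(1/3) + 3^(2/3)*(3087 + sqrt(9571569))^(1/3))/168) + C3*exp(-42^(1/3)*z*(-(3087 + sqrt(9571569))^(1/3) + 10*42^(1/3)/(3087 + sqrt(9571569))^(1/3))/168)*cos(14^(1/3)*3^(1/6)*z*(30*14^(1/3)/(3087 + sqrt(9571569))^(1/3) + 3^(2/3)*(3087 + sqrt(9571569))^(1/3))/168) + C4*exp(42^(1/3)*z*(-(3087 + sqrt(9571569))^(1/3) + 10*42^(1/3)/(3087 + sqrt(9571569))^(1/3))/84) + 2*z^3/21 - 40*z^2/343 - 4804*z/50421


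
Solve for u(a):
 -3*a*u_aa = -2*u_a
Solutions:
 u(a) = C1 + C2*a^(5/3)


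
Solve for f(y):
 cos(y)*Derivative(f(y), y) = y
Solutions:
 f(y) = C1 + Integral(y/cos(y), y)


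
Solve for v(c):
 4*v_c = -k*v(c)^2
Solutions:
 v(c) = 4/(C1 + c*k)


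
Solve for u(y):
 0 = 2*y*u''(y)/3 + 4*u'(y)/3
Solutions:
 u(y) = C1 + C2/y


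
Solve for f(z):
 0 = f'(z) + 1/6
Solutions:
 f(z) = C1 - z/6


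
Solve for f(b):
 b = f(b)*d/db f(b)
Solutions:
 f(b) = -sqrt(C1 + b^2)
 f(b) = sqrt(C1 + b^2)


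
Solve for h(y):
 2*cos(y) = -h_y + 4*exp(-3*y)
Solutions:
 h(y) = C1 - 2*sin(y) - 4*exp(-3*y)/3


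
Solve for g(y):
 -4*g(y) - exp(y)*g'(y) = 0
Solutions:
 g(y) = C1*exp(4*exp(-y))


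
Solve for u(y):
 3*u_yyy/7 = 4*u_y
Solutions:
 u(y) = C1 + C2*exp(-2*sqrt(21)*y/3) + C3*exp(2*sqrt(21)*y/3)


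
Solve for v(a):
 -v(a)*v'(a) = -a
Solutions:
 v(a) = -sqrt(C1 + a^2)
 v(a) = sqrt(C1 + a^2)


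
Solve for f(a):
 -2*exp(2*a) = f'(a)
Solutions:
 f(a) = C1 - exp(2*a)


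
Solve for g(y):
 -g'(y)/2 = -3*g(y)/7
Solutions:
 g(y) = C1*exp(6*y/7)


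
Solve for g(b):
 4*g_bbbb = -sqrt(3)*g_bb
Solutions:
 g(b) = C1 + C2*b + C3*sin(3^(1/4)*b/2) + C4*cos(3^(1/4)*b/2)


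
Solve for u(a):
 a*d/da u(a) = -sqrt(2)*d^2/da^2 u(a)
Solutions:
 u(a) = C1 + C2*erf(2^(1/4)*a/2)


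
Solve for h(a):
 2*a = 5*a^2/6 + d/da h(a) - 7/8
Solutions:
 h(a) = C1 - 5*a^3/18 + a^2 + 7*a/8


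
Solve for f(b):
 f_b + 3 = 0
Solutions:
 f(b) = C1 - 3*b


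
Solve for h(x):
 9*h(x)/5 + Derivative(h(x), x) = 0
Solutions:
 h(x) = C1*exp(-9*x/5)


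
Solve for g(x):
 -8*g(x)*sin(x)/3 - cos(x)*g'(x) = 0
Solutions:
 g(x) = C1*cos(x)^(8/3)


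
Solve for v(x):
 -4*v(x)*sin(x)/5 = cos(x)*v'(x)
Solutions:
 v(x) = C1*cos(x)^(4/5)


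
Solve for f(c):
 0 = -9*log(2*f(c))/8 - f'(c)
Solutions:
 8*Integral(1/(log(_y) + log(2)), (_y, f(c)))/9 = C1 - c


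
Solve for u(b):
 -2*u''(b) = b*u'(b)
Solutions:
 u(b) = C1 + C2*erf(b/2)


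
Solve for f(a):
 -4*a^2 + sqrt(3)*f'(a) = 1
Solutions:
 f(a) = C1 + 4*sqrt(3)*a^3/9 + sqrt(3)*a/3


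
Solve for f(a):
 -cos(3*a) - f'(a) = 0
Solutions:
 f(a) = C1 - sin(3*a)/3


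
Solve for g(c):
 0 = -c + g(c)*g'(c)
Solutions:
 g(c) = -sqrt(C1 + c^2)
 g(c) = sqrt(C1 + c^2)


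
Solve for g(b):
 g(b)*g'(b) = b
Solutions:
 g(b) = -sqrt(C1 + b^2)
 g(b) = sqrt(C1 + b^2)


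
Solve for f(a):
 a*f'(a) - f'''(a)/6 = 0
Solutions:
 f(a) = C1 + Integral(C2*airyai(6^(1/3)*a) + C3*airybi(6^(1/3)*a), a)


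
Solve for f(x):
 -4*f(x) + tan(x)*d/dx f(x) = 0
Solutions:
 f(x) = C1*sin(x)^4


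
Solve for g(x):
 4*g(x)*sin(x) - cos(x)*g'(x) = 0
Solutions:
 g(x) = C1/cos(x)^4


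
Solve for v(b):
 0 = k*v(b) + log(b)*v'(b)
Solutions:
 v(b) = C1*exp(-k*li(b))


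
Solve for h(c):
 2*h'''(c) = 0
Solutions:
 h(c) = C1 + C2*c + C3*c^2


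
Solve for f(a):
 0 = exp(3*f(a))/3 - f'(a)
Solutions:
 f(a) = log(-1/(C1 + a))/3
 f(a) = log((-1/(C1 + a))^(1/3)*(-1 - sqrt(3)*I)/2)
 f(a) = log((-1/(C1 + a))^(1/3)*(-1 + sqrt(3)*I)/2)


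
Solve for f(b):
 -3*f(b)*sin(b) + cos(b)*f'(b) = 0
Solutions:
 f(b) = C1/cos(b)^3


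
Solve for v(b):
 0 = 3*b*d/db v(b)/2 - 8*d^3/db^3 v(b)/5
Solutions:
 v(b) = C1 + Integral(C2*airyai(15^(1/3)*2^(2/3)*b/4) + C3*airybi(15^(1/3)*2^(2/3)*b/4), b)


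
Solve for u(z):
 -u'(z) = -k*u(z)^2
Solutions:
 u(z) = -1/(C1 + k*z)


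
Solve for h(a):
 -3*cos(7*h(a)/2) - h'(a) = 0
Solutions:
 h(a) = -2*asin((C1 + exp(21*a))/(C1 - exp(21*a)))/7 + 2*pi/7
 h(a) = 2*asin((C1 + exp(21*a))/(C1 - exp(21*a)))/7


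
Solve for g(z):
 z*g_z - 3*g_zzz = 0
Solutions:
 g(z) = C1 + Integral(C2*airyai(3^(2/3)*z/3) + C3*airybi(3^(2/3)*z/3), z)


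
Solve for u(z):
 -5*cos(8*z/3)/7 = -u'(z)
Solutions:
 u(z) = C1 + 15*sin(8*z/3)/56


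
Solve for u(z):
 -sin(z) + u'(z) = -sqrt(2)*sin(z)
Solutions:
 u(z) = C1 - cos(z) + sqrt(2)*cos(z)


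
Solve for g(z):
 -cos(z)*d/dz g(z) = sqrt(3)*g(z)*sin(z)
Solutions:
 g(z) = C1*cos(z)^(sqrt(3))


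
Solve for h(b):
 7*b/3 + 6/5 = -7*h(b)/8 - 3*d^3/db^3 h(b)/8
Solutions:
 h(b) = C3*exp(-3^(2/3)*7^(1/3)*b/3) - 8*b/3 + (C1*sin(3^(1/6)*7^(1/3)*b/2) + C2*cos(3^(1/6)*7^(1/3)*b/2))*exp(3^(2/3)*7^(1/3)*b/6) - 48/35


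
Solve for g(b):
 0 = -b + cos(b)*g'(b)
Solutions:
 g(b) = C1 + Integral(b/cos(b), b)


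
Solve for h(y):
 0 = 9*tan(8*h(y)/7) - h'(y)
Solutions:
 h(y) = -7*asin(C1*exp(72*y/7))/8 + 7*pi/8
 h(y) = 7*asin(C1*exp(72*y/7))/8


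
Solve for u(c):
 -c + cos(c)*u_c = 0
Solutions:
 u(c) = C1 + Integral(c/cos(c), c)


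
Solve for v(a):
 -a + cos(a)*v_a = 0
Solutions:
 v(a) = C1 + Integral(a/cos(a), a)


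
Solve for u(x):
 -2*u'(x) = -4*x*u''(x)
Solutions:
 u(x) = C1 + C2*x^(3/2)


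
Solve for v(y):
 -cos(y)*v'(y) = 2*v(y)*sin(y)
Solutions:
 v(y) = C1*cos(y)^2


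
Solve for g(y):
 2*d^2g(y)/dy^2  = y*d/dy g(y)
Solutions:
 g(y) = C1 + C2*erfi(y/2)


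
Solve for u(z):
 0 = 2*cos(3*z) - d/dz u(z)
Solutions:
 u(z) = C1 + 2*sin(3*z)/3


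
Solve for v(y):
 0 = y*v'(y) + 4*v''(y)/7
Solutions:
 v(y) = C1 + C2*erf(sqrt(14)*y/4)


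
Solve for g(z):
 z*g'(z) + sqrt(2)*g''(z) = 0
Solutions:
 g(z) = C1 + C2*erf(2^(1/4)*z/2)


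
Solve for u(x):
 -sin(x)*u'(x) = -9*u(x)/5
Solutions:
 u(x) = C1*(cos(x) - 1)^(9/10)/(cos(x) + 1)^(9/10)


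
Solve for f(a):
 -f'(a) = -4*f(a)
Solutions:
 f(a) = C1*exp(4*a)


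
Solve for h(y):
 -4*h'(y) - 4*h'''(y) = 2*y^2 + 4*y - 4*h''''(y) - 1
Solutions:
 h(y) = C1 + C2*exp(y*(-2^(2/3)*(3*sqrt(93) + 29)^(1/3) - 2*2^(1/3)/(3*sqrt(93) + 29)^(1/3) + 4)/12)*sin(2^(1/3)*sqrt(3)*y*(-2^(1/3)*(3*sqrt(93) + 29)^(1/3) + 2/(3*sqrt(93) + 29)^(1/3))/12) + C3*exp(y*(-2^(2/3)*(3*sqrt(93) + 29)^(1/3) - 2*2^(1/3)/(3*sqrt(93) + 29)^(1/3) + 4)/12)*cos(2^(1/3)*sqrt(3)*y*(-2^(1/3)*(3*sqrt(93) + 29)^(1/3) + 2/(3*sqrt(93) + 29)^(1/3))/12) + C4*exp(y*(2*2^(1/3)/(3*sqrt(93) + 29)^(1/3) + 2 + 2^(2/3)*(3*sqrt(93) + 29)^(1/3))/6) - y^3/6 - y^2/2 + 5*y/4


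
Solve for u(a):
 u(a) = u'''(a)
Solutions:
 u(a) = C3*exp(a) + (C1*sin(sqrt(3)*a/2) + C2*cos(sqrt(3)*a/2))*exp(-a/2)


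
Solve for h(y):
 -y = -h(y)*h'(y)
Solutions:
 h(y) = -sqrt(C1 + y^2)
 h(y) = sqrt(C1 + y^2)


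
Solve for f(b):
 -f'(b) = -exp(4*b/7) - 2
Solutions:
 f(b) = C1 + 2*b + 7*exp(4*b/7)/4


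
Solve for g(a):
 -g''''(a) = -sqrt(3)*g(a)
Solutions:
 g(a) = C1*exp(-3^(1/8)*a) + C2*exp(3^(1/8)*a) + C3*sin(3^(1/8)*a) + C4*cos(3^(1/8)*a)


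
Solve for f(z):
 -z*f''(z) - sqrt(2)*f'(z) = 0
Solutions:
 f(z) = C1 + C2*z^(1 - sqrt(2))


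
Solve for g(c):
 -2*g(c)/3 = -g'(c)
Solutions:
 g(c) = C1*exp(2*c/3)


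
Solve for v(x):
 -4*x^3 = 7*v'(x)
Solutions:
 v(x) = C1 - x^4/7


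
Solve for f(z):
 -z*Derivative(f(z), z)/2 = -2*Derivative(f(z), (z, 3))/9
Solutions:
 f(z) = C1 + Integral(C2*airyai(2^(1/3)*3^(2/3)*z/2) + C3*airybi(2^(1/3)*3^(2/3)*z/2), z)


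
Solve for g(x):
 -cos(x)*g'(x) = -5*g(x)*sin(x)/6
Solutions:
 g(x) = C1/cos(x)^(5/6)


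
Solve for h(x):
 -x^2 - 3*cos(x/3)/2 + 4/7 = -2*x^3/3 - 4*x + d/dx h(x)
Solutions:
 h(x) = C1 + x^4/6 - x^3/3 + 2*x^2 + 4*x/7 - 9*sin(x/3)/2


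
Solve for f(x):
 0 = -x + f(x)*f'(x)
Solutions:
 f(x) = -sqrt(C1 + x^2)
 f(x) = sqrt(C1 + x^2)


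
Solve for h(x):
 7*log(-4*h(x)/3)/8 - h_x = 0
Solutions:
 -8*Integral(1/(log(-_y) - log(3) + 2*log(2)), (_y, h(x)))/7 = C1 - x


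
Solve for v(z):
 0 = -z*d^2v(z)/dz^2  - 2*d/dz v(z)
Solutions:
 v(z) = C1 + C2/z


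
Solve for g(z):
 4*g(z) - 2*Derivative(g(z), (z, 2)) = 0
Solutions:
 g(z) = C1*exp(-sqrt(2)*z) + C2*exp(sqrt(2)*z)


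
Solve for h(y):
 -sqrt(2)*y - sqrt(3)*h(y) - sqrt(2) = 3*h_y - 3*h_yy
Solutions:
 h(y) = C1*exp(y*(3 + sqrt(3)*sqrt(3 + 4*sqrt(3)))/6) + C2*exp(y*(-sqrt(3)*sqrt(3 + 4*sqrt(3)) + 3)/6) - sqrt(6)*y/3 - sqrt(6)/3 + sqrt(2)


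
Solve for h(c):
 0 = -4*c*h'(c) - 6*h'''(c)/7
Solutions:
 h(c) = C1 + Integral(C2*airyai(-14^(1/3)*3^(2/3)*c/3) + C3*airybi(-14^(1/3)*3^(2/3)*c/3), c)


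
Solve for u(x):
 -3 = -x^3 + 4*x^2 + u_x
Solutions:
 u(x) = C1 + x^4/4 - 4*x^3/3 - 3*x


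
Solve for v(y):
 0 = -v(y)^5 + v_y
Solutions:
 v(y) = -(-1/(C1 + 4*y))^(1/4)
 v(y) = (-1/(C1 + 4*y))^(1/4)
 v(y) = -I*(-1/(C1 + 4*y))^(1/4)
 v(y) = I*(-1/(C1 + 4*y))^(1/4)


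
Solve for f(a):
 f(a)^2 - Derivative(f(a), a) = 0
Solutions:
 f(a) = -1/(C1 + a)


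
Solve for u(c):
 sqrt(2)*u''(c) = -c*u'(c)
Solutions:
 u(c) = C1 + C2*erf(2^(1/4)*c/2)


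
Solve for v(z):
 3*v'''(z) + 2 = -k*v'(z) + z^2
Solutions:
 v(z) = C1 + C2*exp(-sqrt(3)*z*sqrt(-k)/3) + C3*exp(sqrt(3)*z*sqrt(-k)/3) + z^3/(3*k) - 2*z/k - 6*z/k^2


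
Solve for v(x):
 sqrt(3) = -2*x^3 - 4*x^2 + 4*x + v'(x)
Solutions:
 v(x) = C1 + x^4/2 + 4*x^3/3 - 2*x^2 + sqrt(3)*x


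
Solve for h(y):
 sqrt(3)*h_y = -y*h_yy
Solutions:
 h(y) = C1 + C2*y^(1 - sqrt(3))


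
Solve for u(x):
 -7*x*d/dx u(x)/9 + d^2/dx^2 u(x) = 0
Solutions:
 u(x) = C1 + C2*erfi(sqrt(14)*x/6)


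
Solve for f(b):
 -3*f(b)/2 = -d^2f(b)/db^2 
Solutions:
 f(b) = C1*exp(-sqrt(6)*b/2) + C2*exp(sqrt(6)*b/2)


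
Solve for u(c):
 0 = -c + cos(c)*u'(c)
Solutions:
 u(c) = C1 + Integral(c/cos(c), c)


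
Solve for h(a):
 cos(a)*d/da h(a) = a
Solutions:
 h(a) = C1 + Integral(a/cos(a), a)


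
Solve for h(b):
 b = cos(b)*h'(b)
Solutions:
 h(b) = C1 + Integral(b/cos(b), b)


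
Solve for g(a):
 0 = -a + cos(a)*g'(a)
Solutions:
 g(a) = C1 + Integral(a/cos(a), a)


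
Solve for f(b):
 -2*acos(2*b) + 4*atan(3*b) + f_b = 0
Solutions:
 f(b) = C1 + 2*b*acos(2*b) - 4*b*atan(3*b) - sqrt(1 - 4*b^2) + 2*log(9*b^2 + 1)/3


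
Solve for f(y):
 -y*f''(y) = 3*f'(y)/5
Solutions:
 f(y) = C1 + C2*y^(2/5)


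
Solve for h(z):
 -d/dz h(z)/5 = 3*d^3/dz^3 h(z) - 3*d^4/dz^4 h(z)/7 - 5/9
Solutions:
 h(z) = C1 + C2*exp(z*(-10^(2/3)*7^(1/3)*(3*sqrt(989) + 499)^(1/3) - 70*10^(1/3)*7^(2/3)/(3*sqrt(989) + 499)^(1/3) + 140)/60)*sin(sqrt(3)*70^(1/3)*z*(-10^(1/3)*(3*sqrt(989) + 499)^(1/3) + 70*7^(1/3)/(3*sqrt(989) + 499)^(1/3))/60) + C3*exp(z*(-10^(2/3)*7^(1/3)*(3*sqrt(989) + 499)^(1/3) - 70*10^(1/3)*7^(2/3)/(3*sqrt(989) + 499)^(1/3) + 140)/60)*cos(sqrt(3)*70^(1/3)*z*(-10^(1/3)*(3*sqrt(989) + 499)^(1/3) + 70*7^(1/3)/(3*sqrt(989) + 499)^(1/3))/60) + C4*exp(z*(70*10^(1/3)*7^(2/3)/(3*sqrt(989) + 499)^(1/3) + 70 + 10^(2/3)*7^(1/3)*(3*sqrt(989) + 499)^(1/3))/30) + 25*z/9


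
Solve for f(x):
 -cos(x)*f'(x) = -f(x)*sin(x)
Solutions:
 f(x) = C1/cos(x)


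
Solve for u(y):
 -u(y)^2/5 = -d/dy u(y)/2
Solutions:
 u(y) = -5/(C1 + 2*y)


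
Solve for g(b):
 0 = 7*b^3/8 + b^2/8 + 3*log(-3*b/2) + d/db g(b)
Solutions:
 g(b) = C1 - 7*b^4/32 - b^3/24 - 3*b*log(-b) + 3*b*(-log(3) + log(2) + 1)


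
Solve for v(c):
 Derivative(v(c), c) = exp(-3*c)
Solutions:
 v(c) = C1 - exp(-3*c)/3


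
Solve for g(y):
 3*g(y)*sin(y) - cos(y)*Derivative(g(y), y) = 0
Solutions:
 g(y) = C1/cos(y)^3


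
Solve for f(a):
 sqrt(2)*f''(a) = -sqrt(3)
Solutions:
 f(a) = C1 + C2*a - sqrt(6)*a^2/4


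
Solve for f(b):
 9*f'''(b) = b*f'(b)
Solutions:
 f(b) = C1 + Integral(C2*airyai(3^(1/3)*b/3) + C3*airybi(3^(1/3)*b/3), b)


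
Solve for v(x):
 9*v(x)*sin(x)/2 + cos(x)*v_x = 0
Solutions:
 v(x) = C1*cos(x)^(9/2)


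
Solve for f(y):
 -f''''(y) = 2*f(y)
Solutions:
 f(y) = (C1*sin(2^(3/4)*y/2) + C2*cos(2^(3/4)*y/2))*exp(-2^(3/4)*y/2) + (C3*sin(2^(3/4)*y/2) + C4*cos(2^(3/4)*y/2))*exp(2^(3/4)*y/2)


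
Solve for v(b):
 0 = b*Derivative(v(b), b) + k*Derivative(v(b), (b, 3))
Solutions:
 v(b) = C1 + Integral(C2*airyai(b*(-1/k)^(1/3)) + C3*airybi(b*(-1/k)^(1/3)), b)


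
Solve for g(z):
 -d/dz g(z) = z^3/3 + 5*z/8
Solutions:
 g(z) = C1 - z^4/12 - 5*z^2/16


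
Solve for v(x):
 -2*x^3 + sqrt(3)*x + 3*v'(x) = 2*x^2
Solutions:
 v(x) = C1 + x^4/6 + 2*x^3/9 - sqrt(3)*x^2/6


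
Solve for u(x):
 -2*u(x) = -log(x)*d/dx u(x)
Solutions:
 u(x) = C1*exp(2*li(x))


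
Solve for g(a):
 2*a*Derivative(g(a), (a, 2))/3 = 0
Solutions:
 g(a) = C1 + C2*a


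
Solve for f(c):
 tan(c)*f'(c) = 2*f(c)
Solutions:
 f(c) = C1*sin(c)^2


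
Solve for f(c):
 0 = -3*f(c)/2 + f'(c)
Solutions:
 f(c) = C1*exp(3*c/2)


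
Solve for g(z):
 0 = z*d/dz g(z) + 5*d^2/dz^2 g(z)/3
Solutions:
 g(z) = C1 + C2*erf(sqrt(30)*z/10)


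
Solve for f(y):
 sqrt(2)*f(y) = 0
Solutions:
 f(y) = 0


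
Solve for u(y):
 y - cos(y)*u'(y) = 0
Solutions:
 u(y) = C1 + Integral(y/cos(y), y)


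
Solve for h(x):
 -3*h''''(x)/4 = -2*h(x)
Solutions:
 h(x) = C1*exp(-6^(3/4)*x/3) + C2*exp(6^(3/4)*x/3) + C3*sin(6^(3/4)*x/3) + C4*cos(6^(3/4)*x/3)


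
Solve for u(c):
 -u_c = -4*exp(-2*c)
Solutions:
 u(c) = C1 - 2*exp(-2*c)


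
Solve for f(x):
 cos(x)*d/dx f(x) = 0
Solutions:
 f(x) = C1


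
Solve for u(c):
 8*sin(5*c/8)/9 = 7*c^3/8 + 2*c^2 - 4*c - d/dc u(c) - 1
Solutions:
 u(c) = C1 + 7*c^4/32 + 2*c^3/3 - 2*c^2 - c + 64*cos(5*c/8)/45


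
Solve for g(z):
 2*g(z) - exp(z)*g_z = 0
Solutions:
 g(z) = C1*exp(-2*exp(-z))


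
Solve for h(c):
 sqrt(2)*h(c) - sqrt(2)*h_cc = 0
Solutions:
 h(c) = C1*exp(-c) + C2*exp(c)


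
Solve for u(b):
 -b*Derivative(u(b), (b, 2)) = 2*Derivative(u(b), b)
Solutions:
 u(b) = C1 + C2/b


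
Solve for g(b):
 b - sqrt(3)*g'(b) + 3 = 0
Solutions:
 g(b) = C1 + sqrt(3)*b^2/6 + sqrt(3)*b


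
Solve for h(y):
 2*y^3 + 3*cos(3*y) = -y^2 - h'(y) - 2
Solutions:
 h(y) = C1 - y^4/2 - y^3/3 - 2*y - sin(3*y)


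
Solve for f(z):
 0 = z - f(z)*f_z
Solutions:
 f(z) = -sqrt(C1 + z^2)
 f(z) = sqrt(C1 + z^2)


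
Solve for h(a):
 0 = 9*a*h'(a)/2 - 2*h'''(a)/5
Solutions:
 h(a) = C1 + Integral(C2*airyai(90^(1/3)*a/2) + C3*airybi(90^(1/3)*a/2), a)


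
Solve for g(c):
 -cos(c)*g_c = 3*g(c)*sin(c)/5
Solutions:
 g(c) = C1*cos(c)^(3/5)


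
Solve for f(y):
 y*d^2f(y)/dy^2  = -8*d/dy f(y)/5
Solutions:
 f(y) = C1 + C2/y^(3/5)


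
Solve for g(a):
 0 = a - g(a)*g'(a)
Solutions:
 g(a) = -sqrt(C1 + a^2)
 g(a) = sqrt(C1 + a^2)


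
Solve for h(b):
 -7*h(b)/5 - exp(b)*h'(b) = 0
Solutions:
 h(b) = C1*exp(7*exp(-b)/5)


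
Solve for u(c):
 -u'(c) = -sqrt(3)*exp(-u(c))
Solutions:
 u(c) = log(C1 + sqrt(3)*c)


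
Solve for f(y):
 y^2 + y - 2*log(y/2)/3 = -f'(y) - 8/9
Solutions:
 f(y) = C1 - y^3/3 - y^2/2 + 2*y*log(y)/3 - 14*y/9 - 2*y*log(2)/3


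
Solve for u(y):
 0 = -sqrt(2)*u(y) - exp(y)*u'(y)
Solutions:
 u(y) = C1*exp(sqrt(2)*exp(-y))


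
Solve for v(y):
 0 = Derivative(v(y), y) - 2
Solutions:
 v(y) = C1 + 2*y


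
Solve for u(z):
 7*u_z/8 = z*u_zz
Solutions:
 u(z) = C1 + C2*z^(15/8)


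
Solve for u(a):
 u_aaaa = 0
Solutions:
 u(a) = C1 + C2*a + C3*a^2 + C4*a^3


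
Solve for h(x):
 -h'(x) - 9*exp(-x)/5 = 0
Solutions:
 h(x) = C1 + 9*exp(-x)/5


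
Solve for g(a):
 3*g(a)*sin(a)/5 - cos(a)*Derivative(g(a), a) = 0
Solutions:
 g(a) = C1/cos(a)^(3/5)


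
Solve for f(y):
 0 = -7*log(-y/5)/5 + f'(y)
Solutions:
 f(y) = C1 + 7*y*log(-y)/5 + 7*y*(-log(5) - 1)/5


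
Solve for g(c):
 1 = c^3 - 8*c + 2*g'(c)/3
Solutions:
 g(c) = C1 - 3*c^4/8 + 6*c^2 + 3*c/2


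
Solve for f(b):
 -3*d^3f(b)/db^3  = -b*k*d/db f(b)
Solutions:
 f(b) = C1 + Integral(C2*airyai(3^(2/3)*b*k^(1/3)/3) + C3*airybi(3^(2/3)*b*k^(1/3)/3), b)


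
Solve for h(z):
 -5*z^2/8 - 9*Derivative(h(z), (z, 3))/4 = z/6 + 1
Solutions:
 h(z) = C1 + C2*z + C3*z^2 - z^5/216 - z^4/324 - 2*z^3/27


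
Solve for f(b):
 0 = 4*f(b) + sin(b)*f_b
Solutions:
 f(b) = C1*(cos(b)^2 + 2*cos(b) + 1)/(cos(b)^2 - 2*cos(b) + 1)


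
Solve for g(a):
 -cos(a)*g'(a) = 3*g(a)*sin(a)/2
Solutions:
 g(a) = C1*cos(a)^(3/2)


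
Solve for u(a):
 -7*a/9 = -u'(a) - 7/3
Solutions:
 u(a) = C1 + 7*a^2/18 - 7*a/3


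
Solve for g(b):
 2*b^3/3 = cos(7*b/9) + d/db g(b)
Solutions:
 g(b) = C1 + b^4/6 - 9*sin(7*b/9)/7


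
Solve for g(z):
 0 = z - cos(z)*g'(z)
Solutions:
 g(z) = C1 + Integral(z/cos(z), z)


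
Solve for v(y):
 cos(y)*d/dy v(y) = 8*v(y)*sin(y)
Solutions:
 v(y) = C1/cos(y)^8


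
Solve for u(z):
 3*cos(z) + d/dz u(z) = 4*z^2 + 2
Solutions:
 u(z) = C1 + 4*z^3/3 + 2*z - 3*sin(z)


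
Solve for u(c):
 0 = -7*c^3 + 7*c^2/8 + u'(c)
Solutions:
 u(c) = C1 + 7*c^4/4 - 7*c^3/24


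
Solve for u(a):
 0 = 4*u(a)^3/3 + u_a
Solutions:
 u(a) = -sqrt(6)*sqrt(-1/(C1 - 4*a))/2
 u(a) = sqrt(6)*sqrt(-1/(C1 - 4*a))/2


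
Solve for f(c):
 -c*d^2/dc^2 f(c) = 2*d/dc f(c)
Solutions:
 f(c) = C1 + C2/c


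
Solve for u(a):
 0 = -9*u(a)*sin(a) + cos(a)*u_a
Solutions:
 u(a) = C1/cos(a)^9


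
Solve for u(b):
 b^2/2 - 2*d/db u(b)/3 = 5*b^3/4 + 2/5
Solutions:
 u(b) = C1 - 15*b^4/32 + b^3/4 - 3*b/5


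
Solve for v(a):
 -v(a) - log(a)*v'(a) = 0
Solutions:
 v(a) = C1*exp(-li(a))


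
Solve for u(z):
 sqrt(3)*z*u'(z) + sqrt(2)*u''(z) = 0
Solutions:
 u(z) = C1 + C2*erf(6^(1/4)*z/2)


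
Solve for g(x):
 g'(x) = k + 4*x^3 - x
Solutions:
 g(x) = C1 + k*x + x^4 - x^2/2


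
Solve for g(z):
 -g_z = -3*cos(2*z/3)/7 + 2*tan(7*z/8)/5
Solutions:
 g(z) = C1 + 16*log(cos(7*z/8))/35 + 9*sin(2*z/3)/14


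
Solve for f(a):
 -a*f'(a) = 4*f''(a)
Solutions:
 f(a) = C1 + C2*erf(sqrt(2)*a/4)


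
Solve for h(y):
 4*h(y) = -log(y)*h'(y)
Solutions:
 h(y) = C1*exp(-4*li(y))


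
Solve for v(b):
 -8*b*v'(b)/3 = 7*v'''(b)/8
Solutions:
 v(b) = C1 + Integral(C2*airyai(-4*21^(2/3)*b/21) + C3*airybi(-4*21^(2/3)*b/21), b)


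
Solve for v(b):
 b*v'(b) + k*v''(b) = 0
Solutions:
 v(b) = C1 + C2*sqrt(k)*erf(sqrt(2)*b*sqrt(1/k)/2)


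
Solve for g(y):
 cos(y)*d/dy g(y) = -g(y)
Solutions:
 g(y) = C1*sqrt(sin(y) - 1)/sqrt(sin(y) + 1)


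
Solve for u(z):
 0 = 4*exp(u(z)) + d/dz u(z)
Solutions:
 u(z) = log(1/(C1 + 4*z))


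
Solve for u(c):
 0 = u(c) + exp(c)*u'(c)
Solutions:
 u(c) = C1*exp(exp(-c))


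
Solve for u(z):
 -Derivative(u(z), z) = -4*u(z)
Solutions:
 u(z) = C1*exp(4*z)


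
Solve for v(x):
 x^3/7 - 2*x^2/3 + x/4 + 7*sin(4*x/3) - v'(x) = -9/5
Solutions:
 v(x) = C1 + x^4/28 - 2*x^3/9 + x^2/8 + 9*x/5 - 21*cos(4*x/3)/4


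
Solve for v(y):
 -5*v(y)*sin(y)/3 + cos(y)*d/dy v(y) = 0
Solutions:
 v(y) = C1/cos(y)^(5/3)


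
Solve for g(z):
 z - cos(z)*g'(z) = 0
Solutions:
 g(z) = C1 + Integral(z/cos(z), z)


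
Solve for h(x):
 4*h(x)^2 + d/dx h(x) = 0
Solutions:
 h(x) = 1/(C1 + 4*x)


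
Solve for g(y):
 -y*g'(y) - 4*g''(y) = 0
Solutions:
 g(y) = C1 + C2*erf(sqrt(2)*y/4)


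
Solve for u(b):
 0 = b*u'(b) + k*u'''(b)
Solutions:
 u(b) = C1 + Integral(C2*airyai(b*(-1/k)^(1/3)) + C3*airybi(b*(-1/k)^(1/3)), b)


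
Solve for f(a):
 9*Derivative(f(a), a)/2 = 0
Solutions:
 f(a) = C1


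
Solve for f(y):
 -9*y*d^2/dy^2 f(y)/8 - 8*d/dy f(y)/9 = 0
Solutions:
 f(y) = C1 + C2*y^(17/81)


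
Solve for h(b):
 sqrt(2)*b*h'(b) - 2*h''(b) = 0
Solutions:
 h(b) = C1 + C2*erfi(2^(1/4)*b/2)


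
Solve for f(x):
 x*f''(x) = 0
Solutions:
 f(x) = C1 + C2*x


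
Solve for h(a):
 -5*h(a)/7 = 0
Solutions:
 h(a) = 0


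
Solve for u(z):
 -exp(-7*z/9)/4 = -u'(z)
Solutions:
 u(z) = C1 - 9*exp(-7*z/9)/28


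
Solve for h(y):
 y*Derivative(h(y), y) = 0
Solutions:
 h(y) = C1


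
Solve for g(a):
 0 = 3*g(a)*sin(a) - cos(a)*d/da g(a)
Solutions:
 g(a) = C1/cos(a)^3


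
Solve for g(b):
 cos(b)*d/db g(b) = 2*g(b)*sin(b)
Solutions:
 g(b) = C1/cos(b)^2


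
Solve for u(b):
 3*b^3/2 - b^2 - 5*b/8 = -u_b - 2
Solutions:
 u(b) = C1 - 3*b^4/8 + b^3/3 + 5*b^2/16 - 2*b


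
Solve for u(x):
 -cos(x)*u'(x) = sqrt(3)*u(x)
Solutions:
 u(x) = C1*(sin(x) - 1)^(sqrt(3)/2)/(sin(x) + 1)^(sqrt(3)/2)


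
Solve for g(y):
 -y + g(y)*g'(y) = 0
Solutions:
 g(y) = -sqrt(C1 + y^2)
 g(y) = sqrt(C1 + y^2)


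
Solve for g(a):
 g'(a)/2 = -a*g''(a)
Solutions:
 g(a) = C1 + C2*sqrt(a)


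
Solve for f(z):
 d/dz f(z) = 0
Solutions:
 f(z) = C1


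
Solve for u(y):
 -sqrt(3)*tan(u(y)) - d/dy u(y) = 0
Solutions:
 u(y) = pi - asin(C1*exp(-sqrt(3)*y))
 u(y) = asin(C1*exp(-sqrt(3)*y))


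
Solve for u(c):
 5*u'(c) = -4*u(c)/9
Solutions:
 u(c) = C1*exp(-4*c/45)


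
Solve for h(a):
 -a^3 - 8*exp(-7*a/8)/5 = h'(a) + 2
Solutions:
 h(a) = C1 - a^4/4 - 2*a + 64*exp(-7*a/8)/35


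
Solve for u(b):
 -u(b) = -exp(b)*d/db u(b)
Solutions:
 u(b) = C1*exp(-exp(-b))


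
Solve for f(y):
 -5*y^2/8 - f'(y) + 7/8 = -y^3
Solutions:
 f(y) = C1 + y^4/4 - 5*y^3/24 + 7*y/8


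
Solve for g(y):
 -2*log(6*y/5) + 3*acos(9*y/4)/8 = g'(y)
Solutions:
 g(y) = C1 - 2*y*log(y) + 3*y*acos(9*y/4)/8 - 2*y*log(6) + 2*y + 2*y*log(5) - sqrt(16 - 81*y^2)/24


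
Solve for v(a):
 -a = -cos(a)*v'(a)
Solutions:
 v(a) = C1 + Integral(a/cos(a), a)


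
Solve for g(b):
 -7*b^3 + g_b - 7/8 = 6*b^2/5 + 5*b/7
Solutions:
 g(b) = C1 + 7*b^4/4 + 2*b^3/5 + 5*b^2/14 + 7*b/8


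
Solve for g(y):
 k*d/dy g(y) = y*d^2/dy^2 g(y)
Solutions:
 g(y) = C1 + y^(re(k) + 1)*(C2*sin(log(y)*Abs(im(k))) + C3*cos(log(y)*im(k)))


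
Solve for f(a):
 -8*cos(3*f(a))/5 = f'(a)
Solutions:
 8*a/5 - log(sin(3*f(a)) - 1)/6 + log(sin(3*f(a)) + 1)/6 = C1


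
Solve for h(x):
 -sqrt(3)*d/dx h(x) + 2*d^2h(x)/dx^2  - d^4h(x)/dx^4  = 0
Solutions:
 h(x) = C1 + C4*exp(-sqrt(3)*x) + (C2*sin(x/2) + C3*cos(x/2))*exp(sqrt(3)*x/2)


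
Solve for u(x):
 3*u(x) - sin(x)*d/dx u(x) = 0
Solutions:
 u(x) = C1*(cos(x) - 1)^(3/2)/(cos(x) + 1)^(3/2)


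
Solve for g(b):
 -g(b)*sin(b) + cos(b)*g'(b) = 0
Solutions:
 g(b) = C1/cos(b)


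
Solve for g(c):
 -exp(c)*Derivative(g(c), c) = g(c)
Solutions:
 g(c) = C1*exp(exp(-c))


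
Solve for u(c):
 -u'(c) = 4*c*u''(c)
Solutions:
 u(c) = C1 + C2*c^(3/4)


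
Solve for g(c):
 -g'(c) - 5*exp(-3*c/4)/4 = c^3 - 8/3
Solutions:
 g(c) = C1 - c^4/4 + 8*c/3 + 5*exp(-3*c/4)/3


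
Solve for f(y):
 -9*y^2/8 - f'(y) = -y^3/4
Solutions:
 f(y) = C1 + y^4/16 - 3*y^3/8


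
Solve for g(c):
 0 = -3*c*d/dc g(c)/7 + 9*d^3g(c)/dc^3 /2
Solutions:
 g(c) = C1 + Integral(C2*airyai(2^(1/3)*21^(2/3)*c/21) + C3*airybi(2^(1/3)*21^(2/3)*c/21), c)


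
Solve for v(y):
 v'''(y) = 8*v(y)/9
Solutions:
 v(y) = C3*exp(2*3^(1/3)*y/3) + (C1*sin(3^(5/6)*y/3) + C2*cos(3^(5/6)*y/3))*exp(-3^(1/3)*y/3)


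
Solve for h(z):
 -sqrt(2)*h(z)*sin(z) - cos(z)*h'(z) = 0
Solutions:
 h(z) = C1*cos(z)^(sqrt(2))


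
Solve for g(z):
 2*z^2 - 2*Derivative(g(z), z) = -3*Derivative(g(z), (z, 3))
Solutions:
 g(z) = C1 + C2*exp(-sqrt(6)*z/3) + C3*exp(sqrt(6)*z/3) + z^3/3 + 3*z


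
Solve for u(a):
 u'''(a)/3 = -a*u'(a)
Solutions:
 u(a) = C1 + Integral(C2*airyai(-3^(1/3)*a) + C3*airybi(-3^(1/3)*a), a)


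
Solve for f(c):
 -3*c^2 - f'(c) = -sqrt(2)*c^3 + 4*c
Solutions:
 f(c) = C1 + sqrt(2)*c^4/4 - c^3 - 2*c^2


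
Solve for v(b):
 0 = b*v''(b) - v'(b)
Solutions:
 v(b) = C1 + C2*b^2


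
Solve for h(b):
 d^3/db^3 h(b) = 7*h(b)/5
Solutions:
 h(b) = C3*exp(5^(2/3)*7^(1/3)*b/5) + (C1*sin(sqrt(3)*5^(2/3)*7^(1/3)*b/10) + C2*cos(sqrt(3)*5^(2/3)*7^(1/3)*b/10))*exp(-5^(2/3)*7^(1/3)*b/10)


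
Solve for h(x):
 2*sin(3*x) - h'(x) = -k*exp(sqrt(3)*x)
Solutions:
 h(x) = C1 + sqrt(3)*k*exp(sqrt(3)*x)/3 - 2*cos(3*x)/3


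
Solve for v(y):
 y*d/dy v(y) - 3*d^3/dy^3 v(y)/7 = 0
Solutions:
 v(y) = C1 + Integral(C2*airyai(3^(2/3)*7^(1/3)*y/3) + C3*airybi(3^(2/3)*7^(1/3)*y/3), y)


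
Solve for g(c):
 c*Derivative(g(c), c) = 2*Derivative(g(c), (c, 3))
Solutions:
 g(c) = C1 + Integral(C2*airyai(2^(2/3)*c/2) + C3*airybi(2^(2/3)*c/2), c)


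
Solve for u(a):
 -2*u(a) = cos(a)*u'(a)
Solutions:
 u(a) = C1*(sin(a) - 1)/(sin(a) + 1)


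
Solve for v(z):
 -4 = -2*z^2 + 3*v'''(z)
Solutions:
 v(z) = C1 + C2*z + C3*z^2 + z^5/90 - 2*z^3/9


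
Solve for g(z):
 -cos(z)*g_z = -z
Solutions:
 g(z) = C1 + Integral(z/cos(z), z)


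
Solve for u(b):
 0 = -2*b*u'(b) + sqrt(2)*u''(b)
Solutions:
 u(b) = C1 + C2*erfi(2^(3/4)*b/2)


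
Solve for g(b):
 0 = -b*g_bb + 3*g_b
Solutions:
 g(b) = C1 + C2*b^4
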